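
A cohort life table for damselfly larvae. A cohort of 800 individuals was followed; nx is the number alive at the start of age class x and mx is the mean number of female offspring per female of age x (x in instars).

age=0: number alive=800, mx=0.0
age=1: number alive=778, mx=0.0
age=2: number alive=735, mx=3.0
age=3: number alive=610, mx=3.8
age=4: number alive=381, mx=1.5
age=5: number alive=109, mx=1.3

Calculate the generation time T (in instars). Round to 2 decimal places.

lx = nx/n0 = nx/800: 1, 0.9725, 0.91875, 0.7625, 0.47625, 0.13625
lx·mx: 0, 0, 2.75625, 2.8975, 0.714375, 0.177125 → R0 = 6.54525
x·lx·mx: 0, 0, 5.5125, 8.6925, 2.8575, 0.885625 → Σ = 17.948125
T = 17.948125 / 6.54525 = 2.74216… → 2.74

2.74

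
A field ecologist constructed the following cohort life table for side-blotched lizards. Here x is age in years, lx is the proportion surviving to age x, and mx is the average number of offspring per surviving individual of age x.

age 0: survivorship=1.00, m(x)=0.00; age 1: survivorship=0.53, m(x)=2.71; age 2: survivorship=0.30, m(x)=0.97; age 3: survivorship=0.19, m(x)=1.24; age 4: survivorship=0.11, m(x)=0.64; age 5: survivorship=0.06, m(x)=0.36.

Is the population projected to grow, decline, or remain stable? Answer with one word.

R0 = Σ lx·mx = 0 + 1.4363 + 0.291 + 0.2356 + 0.0704 + 0.0216 = 2.0549
R0 > 1, so the population is growing.

growing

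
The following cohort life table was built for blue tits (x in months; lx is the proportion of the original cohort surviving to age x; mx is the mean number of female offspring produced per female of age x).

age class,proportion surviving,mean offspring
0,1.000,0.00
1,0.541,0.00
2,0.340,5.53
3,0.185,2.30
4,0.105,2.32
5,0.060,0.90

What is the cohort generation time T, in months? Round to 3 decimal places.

2.413

lx·mx: 0, 0, 1.8802, 0.4255, 0.2436, 0.054 → R0 = 2.6033
x·lx·mx: 0, 0, 3.7604, 1.2765, 0.9744, 0.27 → Σ = 6.2813
T = 6.2813 / 2.6033 = 2.412822… → 2.413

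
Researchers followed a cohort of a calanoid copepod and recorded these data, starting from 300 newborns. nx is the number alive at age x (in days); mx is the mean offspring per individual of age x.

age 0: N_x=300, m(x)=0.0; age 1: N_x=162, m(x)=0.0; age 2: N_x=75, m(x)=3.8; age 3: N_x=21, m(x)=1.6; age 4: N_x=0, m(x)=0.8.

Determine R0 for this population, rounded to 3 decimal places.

1.062

lx = nx/n0 = nx/300: 1, 0.54, 0.25, 0.07, 0
lx·mx by age: 0, 0, 0.95, 0.112, 0
R0 = Σ lx·mx = 1.062 → 1.062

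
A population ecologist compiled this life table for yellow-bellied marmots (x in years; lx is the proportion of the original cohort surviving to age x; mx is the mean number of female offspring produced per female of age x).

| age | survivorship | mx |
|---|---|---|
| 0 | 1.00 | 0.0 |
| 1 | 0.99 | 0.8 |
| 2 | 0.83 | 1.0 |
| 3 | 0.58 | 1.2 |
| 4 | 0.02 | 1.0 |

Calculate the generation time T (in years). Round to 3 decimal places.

1.976

lx·mx: 0, 0.792, 0.83, 0.696, 0.02 → R0 = 2.338
x·lx·mx: 0, 0.792, 1.66, 2.088, 0.08 → Σ = 4.62
T = 4.62 / 2.338 = 1.976048… → 1.976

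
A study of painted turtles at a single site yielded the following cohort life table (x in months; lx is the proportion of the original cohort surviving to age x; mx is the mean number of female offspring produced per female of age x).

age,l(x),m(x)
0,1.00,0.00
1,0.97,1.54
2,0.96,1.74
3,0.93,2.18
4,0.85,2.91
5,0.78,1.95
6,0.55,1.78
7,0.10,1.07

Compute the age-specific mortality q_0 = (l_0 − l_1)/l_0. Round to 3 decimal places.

q_0 = (l_0 − l_1) / l_0 = (1 − 0.97) / 1
     = 0.03 / 1 = 0.03 → 0.030

0.030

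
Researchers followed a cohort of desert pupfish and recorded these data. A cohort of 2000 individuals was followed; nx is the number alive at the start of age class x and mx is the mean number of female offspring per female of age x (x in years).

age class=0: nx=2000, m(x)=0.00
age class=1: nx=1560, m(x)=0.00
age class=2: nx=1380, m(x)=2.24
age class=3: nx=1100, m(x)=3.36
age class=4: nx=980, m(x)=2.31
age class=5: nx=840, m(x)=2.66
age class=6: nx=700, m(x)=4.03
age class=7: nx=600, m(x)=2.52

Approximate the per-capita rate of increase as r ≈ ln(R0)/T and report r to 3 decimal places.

lx = nx/n0 = nx/2000: 1, 0.78, 0.69, 0.55, 0.49, 0.42, 0.35, 0.3
R0 = Σ lx·mx = 0 + 0 + 1.5456 + 1.848 + 1.1319 + 1.1172 + 1.4105 + 0.756 = 7.8092
Σ x·lx·mx = 32.5038; T = 32.5038/7.8092 = 4.16224…
r ≈ ln(R0)/T = ln(7.8092)/4.16224… = 0.4938… → 0.494

0.494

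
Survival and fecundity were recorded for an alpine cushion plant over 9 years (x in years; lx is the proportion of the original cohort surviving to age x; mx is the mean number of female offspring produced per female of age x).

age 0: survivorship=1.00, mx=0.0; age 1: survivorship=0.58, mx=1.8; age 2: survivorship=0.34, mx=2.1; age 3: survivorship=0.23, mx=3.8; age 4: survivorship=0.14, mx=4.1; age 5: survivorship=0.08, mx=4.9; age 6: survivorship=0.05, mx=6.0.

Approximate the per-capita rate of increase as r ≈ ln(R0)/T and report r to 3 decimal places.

0.476

R0 = Σ lx·mx = 0 + 1.044 + 0.714 + 0.874 + 0.574 + 0.392 + 0.3 = 3.898
Σ x·lx·mx = 11.15; T = 11.15/3.898 = 2.86044…
r ≈ ln(R0)/T = ln(3.898)/2.86044… = 0.47561… → 0.476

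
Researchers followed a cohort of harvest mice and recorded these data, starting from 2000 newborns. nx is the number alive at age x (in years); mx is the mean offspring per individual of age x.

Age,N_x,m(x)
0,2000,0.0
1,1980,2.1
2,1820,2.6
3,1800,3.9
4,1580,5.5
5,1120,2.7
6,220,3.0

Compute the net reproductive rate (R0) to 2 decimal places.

lx = nx/n0 = nx/2000: 1, 0.99, 0.91, 0.9, 0.79, 0.56, 0.11
lx·mx by age: 0, 2.079, 2.366, 3.51, 4.345, 1.512, 0.33
R0 = Σ lx·mx = 14.142 → 14.14

14.14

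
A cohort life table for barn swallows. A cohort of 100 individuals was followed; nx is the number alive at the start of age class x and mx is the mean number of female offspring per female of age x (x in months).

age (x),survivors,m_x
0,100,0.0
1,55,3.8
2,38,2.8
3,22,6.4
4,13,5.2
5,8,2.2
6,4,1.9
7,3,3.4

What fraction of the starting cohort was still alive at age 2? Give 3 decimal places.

0.380

l_2 = n_2/n_0 = 38/100 = 0.38 → 0.380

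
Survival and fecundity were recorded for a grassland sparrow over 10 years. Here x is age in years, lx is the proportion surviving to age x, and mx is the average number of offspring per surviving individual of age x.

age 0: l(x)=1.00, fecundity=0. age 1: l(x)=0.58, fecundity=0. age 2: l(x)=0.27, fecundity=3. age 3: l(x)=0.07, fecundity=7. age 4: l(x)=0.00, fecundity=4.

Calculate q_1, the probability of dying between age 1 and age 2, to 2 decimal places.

q_1 = (l_1 − l_2) / l_1 = (0.58 − 0.27) / 0.58
     = 0.31 / 0.58 = 0.534483… → 0.53

0.53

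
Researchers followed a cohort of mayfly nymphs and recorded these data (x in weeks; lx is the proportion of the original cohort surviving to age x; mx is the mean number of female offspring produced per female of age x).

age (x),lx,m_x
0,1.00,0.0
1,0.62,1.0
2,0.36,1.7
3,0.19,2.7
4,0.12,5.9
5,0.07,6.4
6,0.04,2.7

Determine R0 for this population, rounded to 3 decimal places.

3.009

lx·mx by age: 0, 0.62, 0.612, 0.513, 0.708, 0.448, 0.108
R0 = Σ lx·mx = 3.009 → 3.009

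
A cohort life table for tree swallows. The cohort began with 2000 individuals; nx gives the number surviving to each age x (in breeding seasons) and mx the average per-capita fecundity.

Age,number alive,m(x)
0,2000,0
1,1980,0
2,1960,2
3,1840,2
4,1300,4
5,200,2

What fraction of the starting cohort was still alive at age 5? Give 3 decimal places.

0.100

l_5 = n_5/n_0 = 200/2000 = 0.1 → 0.100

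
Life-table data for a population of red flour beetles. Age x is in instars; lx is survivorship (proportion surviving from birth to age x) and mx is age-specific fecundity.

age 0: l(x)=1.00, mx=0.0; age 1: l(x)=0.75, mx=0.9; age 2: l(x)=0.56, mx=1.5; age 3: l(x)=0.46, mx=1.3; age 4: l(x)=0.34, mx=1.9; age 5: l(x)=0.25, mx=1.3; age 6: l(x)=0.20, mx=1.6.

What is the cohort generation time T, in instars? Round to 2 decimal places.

lx·mx: 0, 0.675, 0.84, 0.598, 0.646, 0.325, 0.32 → R0 = 3.404
x·lx·mx: 0, 0.675, 1.68, 1.794, 2.584, 1.625, 1.92 → Σ = 10.278
T = 10.278 / 3.404 = 3.019389… → 3.02

3.02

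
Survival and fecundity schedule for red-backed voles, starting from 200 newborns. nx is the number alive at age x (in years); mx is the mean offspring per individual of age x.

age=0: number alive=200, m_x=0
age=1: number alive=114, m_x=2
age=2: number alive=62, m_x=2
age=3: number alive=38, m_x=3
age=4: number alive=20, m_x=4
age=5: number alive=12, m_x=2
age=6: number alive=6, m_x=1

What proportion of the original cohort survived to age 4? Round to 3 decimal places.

0.100

l_4 = n_4/n_0 = 20/200 = 0.1 → 0.100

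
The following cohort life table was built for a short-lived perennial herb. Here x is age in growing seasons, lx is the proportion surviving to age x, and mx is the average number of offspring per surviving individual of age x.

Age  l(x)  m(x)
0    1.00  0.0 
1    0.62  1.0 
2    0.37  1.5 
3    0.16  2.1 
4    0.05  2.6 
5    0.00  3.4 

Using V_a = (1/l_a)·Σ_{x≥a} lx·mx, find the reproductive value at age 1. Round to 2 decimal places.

lx·mx for x ≥ 1: 0.62, 0.555, 0.336, 0.13, 0 → sum = 1.641
V_1 = 1.641 / l_1 = 1.641 / 0.62 = 2.646774… → 2.65

2.65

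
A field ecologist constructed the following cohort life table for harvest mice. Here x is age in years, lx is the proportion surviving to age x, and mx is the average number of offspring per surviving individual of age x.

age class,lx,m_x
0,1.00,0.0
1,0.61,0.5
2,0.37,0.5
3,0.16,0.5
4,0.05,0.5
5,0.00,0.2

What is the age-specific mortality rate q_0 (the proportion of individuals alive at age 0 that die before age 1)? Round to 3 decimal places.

0.390

q_0 = (l_0 − l_1) / l_0 = (1 − 0.61) / 1
     = 0.39 / 1 = 0.39 → 0.390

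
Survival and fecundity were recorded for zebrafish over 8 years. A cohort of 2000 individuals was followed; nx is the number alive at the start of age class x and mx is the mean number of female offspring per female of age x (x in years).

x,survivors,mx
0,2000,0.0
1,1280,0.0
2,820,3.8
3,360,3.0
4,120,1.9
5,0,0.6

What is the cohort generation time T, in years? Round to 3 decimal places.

2.347

lx = nx/n0 = nx/2000: 1, 0.64, 0.41, 0.18, 0.06, 0
lx·mx: 0, 0, 1.558, 0.54, 0.114, 0 → R0 = 2.212
x·lx·mx: 0, 0, 3.116, 1.62, 0.456, 0 → Σ = 5.192
T = 5.192 / 2.212 = 2.347197… → 2.347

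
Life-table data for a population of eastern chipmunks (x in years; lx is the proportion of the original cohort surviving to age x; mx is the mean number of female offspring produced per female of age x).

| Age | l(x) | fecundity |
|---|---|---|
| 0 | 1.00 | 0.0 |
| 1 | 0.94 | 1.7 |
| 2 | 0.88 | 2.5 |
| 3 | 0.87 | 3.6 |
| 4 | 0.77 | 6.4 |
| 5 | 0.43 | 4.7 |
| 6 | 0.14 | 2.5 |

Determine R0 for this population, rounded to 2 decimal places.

14.23

lx·mx by age: 0, 1.598, 2.2, 3.132, 4.928, 2.021, 0.35
R0 = Σ lx·mx = 14.229 → 14.23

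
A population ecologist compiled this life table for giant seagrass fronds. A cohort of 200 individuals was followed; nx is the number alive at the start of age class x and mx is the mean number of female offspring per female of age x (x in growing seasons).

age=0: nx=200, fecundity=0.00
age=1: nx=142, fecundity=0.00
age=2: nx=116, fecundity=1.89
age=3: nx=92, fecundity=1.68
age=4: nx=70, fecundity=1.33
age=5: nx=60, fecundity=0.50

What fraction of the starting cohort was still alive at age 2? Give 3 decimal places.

l_2 = n_2/n_0 = 116/200 = 0.58 → 0.580

0.580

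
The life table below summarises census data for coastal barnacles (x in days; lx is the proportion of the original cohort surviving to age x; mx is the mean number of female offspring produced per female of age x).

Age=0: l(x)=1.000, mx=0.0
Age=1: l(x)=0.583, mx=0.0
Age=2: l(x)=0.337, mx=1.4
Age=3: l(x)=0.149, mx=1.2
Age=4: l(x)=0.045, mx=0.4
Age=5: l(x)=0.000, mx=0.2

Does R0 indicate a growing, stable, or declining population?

R0 = Σ lx·mx = 0 + 0 + 0.4718 + 0.1788 + 0.018 + 0 = 0.6686
R0 < 1, so the population is declining.

declining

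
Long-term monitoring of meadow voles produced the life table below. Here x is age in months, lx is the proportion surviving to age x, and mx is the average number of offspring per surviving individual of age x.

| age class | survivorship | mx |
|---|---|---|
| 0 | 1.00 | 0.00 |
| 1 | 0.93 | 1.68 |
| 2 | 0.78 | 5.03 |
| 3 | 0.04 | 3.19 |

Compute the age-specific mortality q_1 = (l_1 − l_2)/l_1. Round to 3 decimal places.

0.161

q_1 = (l_1 − l_2) / l_1 = (0.93 − 0.78) / 0.93
     = 0.15 / 0.93 = 0.16129… → 0.161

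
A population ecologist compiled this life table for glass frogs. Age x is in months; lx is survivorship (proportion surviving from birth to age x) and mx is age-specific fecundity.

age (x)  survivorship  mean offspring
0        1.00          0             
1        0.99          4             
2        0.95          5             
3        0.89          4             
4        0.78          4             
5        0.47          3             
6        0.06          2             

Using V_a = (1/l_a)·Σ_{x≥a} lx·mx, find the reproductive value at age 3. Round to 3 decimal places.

lx·mx for x ≥ 3: 3.56, 3.12, 1.41, 0.12 → sum = 8.21
V_3 = 8.21 / l_3 = 8.21 / 0.89 = 9.224719… → 9.225

9.225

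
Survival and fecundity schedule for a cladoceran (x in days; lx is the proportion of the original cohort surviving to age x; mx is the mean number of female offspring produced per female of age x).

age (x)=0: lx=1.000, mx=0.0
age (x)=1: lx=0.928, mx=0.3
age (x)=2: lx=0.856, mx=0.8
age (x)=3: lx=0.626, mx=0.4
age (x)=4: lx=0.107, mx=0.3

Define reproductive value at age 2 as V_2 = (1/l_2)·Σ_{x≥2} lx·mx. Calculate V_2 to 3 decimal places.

1.130

lx·mx for x ≥ 2: 0.6848, 0.2504, 0.0321 → sum = 0.9673
V_2 = 0.9673 / l_2 = 0.9673 / 0.856 = 1.130023… → 1.130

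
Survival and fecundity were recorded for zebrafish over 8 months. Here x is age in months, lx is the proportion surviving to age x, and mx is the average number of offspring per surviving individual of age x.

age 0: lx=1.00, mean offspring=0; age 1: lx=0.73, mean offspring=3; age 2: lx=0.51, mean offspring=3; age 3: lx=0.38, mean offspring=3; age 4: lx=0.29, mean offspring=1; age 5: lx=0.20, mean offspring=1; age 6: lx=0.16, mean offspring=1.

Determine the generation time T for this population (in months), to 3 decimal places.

2.140

lx·mx: 0, 2.19, 1.53, 1.14, 0.29, 0.2, 0.16 → R0 = 5.51
x·lx·mx: 0, 2.19, 3.06, 3.42, 1.16, 1, 0.96 → Σ = 11.79
T = 11.79 / 5.51 = 2.139746… → 2.140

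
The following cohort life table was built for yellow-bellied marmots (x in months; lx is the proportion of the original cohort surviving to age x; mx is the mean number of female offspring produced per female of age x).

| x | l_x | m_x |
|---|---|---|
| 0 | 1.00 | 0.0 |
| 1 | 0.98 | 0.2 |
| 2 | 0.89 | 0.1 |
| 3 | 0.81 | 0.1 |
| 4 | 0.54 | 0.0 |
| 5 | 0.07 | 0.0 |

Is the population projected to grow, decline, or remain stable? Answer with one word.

R0 = Σ lx·mx = 0 + 0.196 + 0.089 + 0.081 + 0 + 0 = 0.366
R0 < 1, so the population is declining.

declining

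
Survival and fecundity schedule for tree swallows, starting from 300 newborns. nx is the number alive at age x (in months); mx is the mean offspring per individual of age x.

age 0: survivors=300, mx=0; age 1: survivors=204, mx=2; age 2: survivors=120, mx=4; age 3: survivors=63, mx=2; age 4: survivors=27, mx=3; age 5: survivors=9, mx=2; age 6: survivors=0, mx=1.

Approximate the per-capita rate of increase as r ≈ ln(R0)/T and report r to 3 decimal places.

lx = nx/n0 = nx/300: 1, 0.68, 0.4, 0.21, 0.09, 0.03, 0
R0 = Σ lx·mx = 0 + 1.36 + 1.6 + 0.42 + 0.27 + 0.06 + 0 = 3.71
Σ x·lx·mx = 7.2; T = 7.2/3.71 = 1.9407…
r ≈ ln(R0)/T = ln(3.71)/1.9407… = 0.67555… → 0.676

0.676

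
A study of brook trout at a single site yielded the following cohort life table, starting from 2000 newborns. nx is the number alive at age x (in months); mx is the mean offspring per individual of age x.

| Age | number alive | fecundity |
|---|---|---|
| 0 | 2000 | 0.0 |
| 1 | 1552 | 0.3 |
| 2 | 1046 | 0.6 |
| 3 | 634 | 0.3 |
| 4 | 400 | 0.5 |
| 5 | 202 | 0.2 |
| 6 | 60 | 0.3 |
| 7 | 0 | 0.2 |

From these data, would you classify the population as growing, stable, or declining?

declining

lx = nx/n0 = nx/2000: 1, 0.776, 0.523, 0.317, 0.2, 0.101, 0.03, 0
R0 = Σ lx·mx = 0 + 0.2328 + 0.3138 + 0.0951 + 0.1 + 0.0202 + 0.009 + 0 = 0.7709
R0 < 1, so the population is declining.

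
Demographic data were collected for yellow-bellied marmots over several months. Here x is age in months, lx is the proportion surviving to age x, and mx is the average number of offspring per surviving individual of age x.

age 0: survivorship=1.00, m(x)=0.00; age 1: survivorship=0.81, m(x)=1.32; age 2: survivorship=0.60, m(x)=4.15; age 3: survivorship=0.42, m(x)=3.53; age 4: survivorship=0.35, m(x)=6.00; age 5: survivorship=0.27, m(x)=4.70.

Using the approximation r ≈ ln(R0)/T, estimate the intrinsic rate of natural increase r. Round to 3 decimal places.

R0 = Σ lx·mx = 0 + 1.0692 + 2.49 + 1.4826 + 2.1 + 1.269 = 8.4108
Σ x·lx·mx = 25.242; T = 25.242/8.4108 = 3.00114…
r ≈ ln(R0)/T = ln(8.4108)/3.00114… = 0.70957… → 0.710

0.710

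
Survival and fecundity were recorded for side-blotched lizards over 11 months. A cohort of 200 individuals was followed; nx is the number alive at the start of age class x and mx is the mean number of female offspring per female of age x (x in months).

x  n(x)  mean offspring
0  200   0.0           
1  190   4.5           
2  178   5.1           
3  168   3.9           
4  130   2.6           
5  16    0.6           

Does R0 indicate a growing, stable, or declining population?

lx = nx/n0 = nx/200: 1, 0.95, 0.89, 0.84, 0.65, 0.08
R0 = Σ lx·mx = 0 + 4.275 + 4.539 + 3.276 + 1.69 + 0.048 = 13.828
R0 > 1, so the population is growing.

growing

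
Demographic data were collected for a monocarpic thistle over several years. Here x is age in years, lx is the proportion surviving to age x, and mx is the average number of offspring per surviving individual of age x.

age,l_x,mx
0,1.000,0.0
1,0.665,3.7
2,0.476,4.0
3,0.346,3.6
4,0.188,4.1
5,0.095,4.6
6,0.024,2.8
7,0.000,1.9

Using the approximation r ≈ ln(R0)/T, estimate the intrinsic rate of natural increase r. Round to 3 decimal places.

0.847

R0 = Σ lx·mx = 0 + 2.4605 + 1.904 + 1.2456 + 0.7708 + 0.437 + 0.0672 + 0 = 6.8851
Σ x·lx·mx = 15.6767; T = 15.6767/6.8851 = 2.2769…
r ≈ ln(R0)/T = ln(6.8851)/2.2769… = 0.84736… → 0.847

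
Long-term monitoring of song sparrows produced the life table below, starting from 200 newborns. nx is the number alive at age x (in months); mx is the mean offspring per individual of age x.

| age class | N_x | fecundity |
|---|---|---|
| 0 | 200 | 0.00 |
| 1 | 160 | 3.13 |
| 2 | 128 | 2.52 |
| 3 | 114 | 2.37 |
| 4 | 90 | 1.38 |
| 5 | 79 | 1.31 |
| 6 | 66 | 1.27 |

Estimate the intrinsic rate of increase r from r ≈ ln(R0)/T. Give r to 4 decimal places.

0.7886

lx = nx/n0 = nx/200: 1, 0.8, 0.64, 0.57, 0.45, 0.395, 0.33
R0 = Σ lx·mx = 0 + 2.504 + 1.6128 + 1.3509 + 0.621 + 0.51745 + 0.4191 = 7.02525
Σ x·lx·mx = 17.36815; T = 17.36815/7.02525 = 2.47225…
r ≈ ln(R0)/T = ln(7.02525)/2.47225… = 0.788558… → 0.7886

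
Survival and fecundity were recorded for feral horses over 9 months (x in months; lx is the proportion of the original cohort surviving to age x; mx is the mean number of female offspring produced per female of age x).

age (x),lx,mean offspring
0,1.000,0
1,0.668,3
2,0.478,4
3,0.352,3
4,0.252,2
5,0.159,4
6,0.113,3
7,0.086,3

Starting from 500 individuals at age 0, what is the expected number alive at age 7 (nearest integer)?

43

Expected survivors = N0 · l_7 = 500 × 0.086 = 43 → 43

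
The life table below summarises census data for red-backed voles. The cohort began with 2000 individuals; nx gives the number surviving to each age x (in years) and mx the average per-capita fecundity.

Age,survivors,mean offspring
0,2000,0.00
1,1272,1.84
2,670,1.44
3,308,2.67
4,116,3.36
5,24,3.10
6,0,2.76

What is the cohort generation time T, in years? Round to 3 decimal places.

lx = nx/n0 = nx/2000: 1, 0.636, 0.335, 0.154, 0.058, 0.012, 0
lx·mx: 0, 1.17024, 0.4824, 0.41118, 0.19488, 0.0372, 0 → R0 = 2.2959
x·lx·mx: 0, 1.17024, 0.9648, 1.23354, 0.77952, 0.186, 0 → Σ = 4.3341
T = 4.3341 / 2.2959 = 1.887756… → 1.888

1.888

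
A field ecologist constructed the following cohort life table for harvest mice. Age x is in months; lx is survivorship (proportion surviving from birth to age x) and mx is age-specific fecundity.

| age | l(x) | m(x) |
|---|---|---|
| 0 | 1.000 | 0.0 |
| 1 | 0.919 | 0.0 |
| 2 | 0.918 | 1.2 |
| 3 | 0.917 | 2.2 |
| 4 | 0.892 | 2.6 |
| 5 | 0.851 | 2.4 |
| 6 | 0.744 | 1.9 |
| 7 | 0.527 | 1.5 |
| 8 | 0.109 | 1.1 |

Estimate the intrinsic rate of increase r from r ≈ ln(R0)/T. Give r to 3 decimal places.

R0 = Σ lx·mx = 0 + 0 + 1.1016 + 2.0174 + 2.3192 + 2.0424 + 1.4136 + 0.7905 + 0.1199 = 9.8046
Σ x·lx·mx = 42.7185; T = 42.7185/9.8046 = 4.35699…
r ≈ ln(R0)/T = ln(9.8046)/4.35699… = 0.52395… → 0.524

0.524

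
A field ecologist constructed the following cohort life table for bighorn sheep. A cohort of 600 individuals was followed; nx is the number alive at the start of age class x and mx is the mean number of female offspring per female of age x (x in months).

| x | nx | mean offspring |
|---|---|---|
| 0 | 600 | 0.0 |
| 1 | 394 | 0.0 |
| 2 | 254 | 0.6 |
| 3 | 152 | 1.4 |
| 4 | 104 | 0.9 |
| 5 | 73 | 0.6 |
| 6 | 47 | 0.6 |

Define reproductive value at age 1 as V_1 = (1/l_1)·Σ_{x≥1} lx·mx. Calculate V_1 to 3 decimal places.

lx = nx/n0 = nx/600: 1, 0.65667…, 0.42333…, 0.25333…, 0.17333…, 0.12167…, 0.07833…
lx·mx for x ≥ 1: 0, 0.254…, 0.354667…, 0.156…, 0.073…, 0.047… → sum = 0.884667…
V_1 = 0.884667… / l_1 = 0.884667… / 0.656667… = 1.347208… → 1.347

1.347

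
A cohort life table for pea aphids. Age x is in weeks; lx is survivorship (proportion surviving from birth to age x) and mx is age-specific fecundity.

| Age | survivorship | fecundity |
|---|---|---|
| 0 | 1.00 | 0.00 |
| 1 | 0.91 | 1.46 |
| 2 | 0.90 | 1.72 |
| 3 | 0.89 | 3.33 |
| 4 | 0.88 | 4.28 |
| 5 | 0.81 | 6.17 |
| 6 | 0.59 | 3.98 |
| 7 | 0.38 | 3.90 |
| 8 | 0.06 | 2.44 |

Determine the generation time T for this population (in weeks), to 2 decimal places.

4.25

lx·mx: 0, 1.3286, 1.548, 2.9637, 3.7664, 4.9977, 2.3482, 1.482, 0.1464 → R0 = 18.581
x·lx·mx: 0, 1.3286, 3.096, 8.8911, 15.0656, 24.9885, 14.0892, 10.374, 1.1712 → Σ = 79.0042
T = 79.0042 / 18.581 = 4.251881… → 4.25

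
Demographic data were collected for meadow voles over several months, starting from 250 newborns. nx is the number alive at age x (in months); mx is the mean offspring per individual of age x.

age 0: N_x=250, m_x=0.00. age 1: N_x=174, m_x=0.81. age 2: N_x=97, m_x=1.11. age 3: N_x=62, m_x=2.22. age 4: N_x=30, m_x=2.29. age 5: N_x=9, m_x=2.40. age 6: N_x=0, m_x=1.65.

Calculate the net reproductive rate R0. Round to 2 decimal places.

1.91

lx = nx/n0 = nx/250: 1, 0.696, 0.388, 0.248, 0.12, 0.036, 0
lx·mx by age: 0, 0.56376, 0.43068, 0.55056, 0.2748, 0.0864, 0
R0 = Σ lx·mx = 1.9062 → 1.91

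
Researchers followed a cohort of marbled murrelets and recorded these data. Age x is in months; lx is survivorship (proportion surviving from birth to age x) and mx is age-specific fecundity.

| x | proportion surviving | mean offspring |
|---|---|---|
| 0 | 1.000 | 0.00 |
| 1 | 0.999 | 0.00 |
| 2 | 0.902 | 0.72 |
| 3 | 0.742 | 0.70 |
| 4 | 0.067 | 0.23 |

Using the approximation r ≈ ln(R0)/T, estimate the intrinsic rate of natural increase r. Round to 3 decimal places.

R0 = Σ lx·mx = 0 + 0 + 0.64944 + 0.5194 + 0.01541 = 1.18425
Σ x·lx·mx = 2.91872; T = 2.91872/1.18425 = 2.46461…
r ≈ ln(R0)/T = ln(1.18425)/2.46461… = 0.06862… → 0.069

0.069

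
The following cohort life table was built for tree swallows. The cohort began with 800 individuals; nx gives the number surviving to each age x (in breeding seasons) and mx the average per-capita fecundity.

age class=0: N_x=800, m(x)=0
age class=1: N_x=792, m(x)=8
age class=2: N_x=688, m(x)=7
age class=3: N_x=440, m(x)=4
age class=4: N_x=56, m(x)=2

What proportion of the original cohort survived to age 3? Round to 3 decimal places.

0.550

l_3 = n_3/n_0 = 440/800 = 0.55 → 0.550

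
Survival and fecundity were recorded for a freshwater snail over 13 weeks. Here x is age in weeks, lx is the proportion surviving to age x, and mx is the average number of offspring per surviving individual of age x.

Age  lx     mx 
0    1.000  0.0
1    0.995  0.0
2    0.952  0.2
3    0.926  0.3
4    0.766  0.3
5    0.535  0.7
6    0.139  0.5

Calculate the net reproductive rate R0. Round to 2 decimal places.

1.14

lx·mx by age: 0, 0, 0.1904, 0.2778, 0.2298, 0.3745, 0.0695
R0 = Σ lx·mx = 1.142 → 1.14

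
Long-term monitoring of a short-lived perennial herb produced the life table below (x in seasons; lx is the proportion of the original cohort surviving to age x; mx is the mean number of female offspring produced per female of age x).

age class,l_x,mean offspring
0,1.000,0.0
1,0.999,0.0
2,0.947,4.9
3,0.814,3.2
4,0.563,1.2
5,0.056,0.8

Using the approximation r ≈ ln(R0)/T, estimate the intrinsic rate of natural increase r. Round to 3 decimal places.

R0 = Σ lx·mx = 0 + 0 + 4.6403 + 2.6048 + 0.6756 + 0.0448 = 7.9655
Σ x·lx·mx = 20.0214; T = 20.0214/7.9655 = 2.51351…
r ≈ ln(R0)/T = ln(7.9655)/2.51351… = 0.82558… → 0.826

0.826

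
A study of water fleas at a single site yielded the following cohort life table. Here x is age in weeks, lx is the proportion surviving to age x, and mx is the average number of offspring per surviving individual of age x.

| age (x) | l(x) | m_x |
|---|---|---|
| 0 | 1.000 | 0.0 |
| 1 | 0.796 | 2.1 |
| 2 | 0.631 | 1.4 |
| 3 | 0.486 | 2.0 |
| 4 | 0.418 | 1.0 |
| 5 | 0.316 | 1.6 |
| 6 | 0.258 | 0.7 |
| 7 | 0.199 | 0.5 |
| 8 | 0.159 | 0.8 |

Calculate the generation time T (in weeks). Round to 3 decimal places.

lx·mx: 0, 1.6716, 0.8834, 0.972, 0.418, 0.5056, 0.1806, 0.0995, 0.1272 → R0 = 4.8579
x·lx·mx: 0, 1.6716, 1.7668, 2.916, 1.672, 2.528, 1.0836, 0.6965, 1.0176 → Σ = 13.3521
T = 13.3521 / 4.8579 = 2.748533… → 2.749

2.749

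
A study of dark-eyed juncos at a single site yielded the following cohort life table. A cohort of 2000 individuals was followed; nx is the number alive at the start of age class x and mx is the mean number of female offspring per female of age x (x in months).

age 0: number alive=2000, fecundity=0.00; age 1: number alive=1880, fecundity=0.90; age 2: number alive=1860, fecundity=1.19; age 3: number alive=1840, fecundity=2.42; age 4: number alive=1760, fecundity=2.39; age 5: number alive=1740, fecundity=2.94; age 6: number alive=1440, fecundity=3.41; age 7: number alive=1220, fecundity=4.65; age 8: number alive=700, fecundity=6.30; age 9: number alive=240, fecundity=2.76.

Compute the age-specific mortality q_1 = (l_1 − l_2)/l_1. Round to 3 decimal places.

0.011

lx = nx/n0 = nx/2000: 1, 0.94, 0.93, 0.92, 0.88, 0.87, 0.72, 0.61, 0.35, 0.12
q_1 = (l_1 − l_2) / l_1 = (0.94 − 0.93) / 0.94
     = 0.01 / 0.94 = 0.010638… → 0.011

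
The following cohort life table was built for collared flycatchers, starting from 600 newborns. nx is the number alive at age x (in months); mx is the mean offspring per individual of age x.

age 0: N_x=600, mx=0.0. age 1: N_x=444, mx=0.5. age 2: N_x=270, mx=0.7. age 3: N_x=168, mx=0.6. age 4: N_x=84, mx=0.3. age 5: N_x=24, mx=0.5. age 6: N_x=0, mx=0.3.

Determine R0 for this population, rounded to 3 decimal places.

lx = nx/n0 = nx/600: 1, 0.74, 0.45, 0.28, 0.14, 0.04, 0
lx·mx by age: 0, 0.37, 0.315, 0.168, 0.042, 0.02, 0
R0 = Σ lx·mx = 0.915 → 0.915

0.915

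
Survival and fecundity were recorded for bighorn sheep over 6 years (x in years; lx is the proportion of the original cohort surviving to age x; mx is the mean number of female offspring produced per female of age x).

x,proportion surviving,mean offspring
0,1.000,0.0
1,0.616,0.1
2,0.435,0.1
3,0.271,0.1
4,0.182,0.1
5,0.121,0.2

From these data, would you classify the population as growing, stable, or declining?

declining

R0 = Σ lx·mx = 0 + 0.0616 + 0.0435 + 0.0271 + 0.0182 + 0.0242 = 0.1746
R0 < 1, so the population is declining.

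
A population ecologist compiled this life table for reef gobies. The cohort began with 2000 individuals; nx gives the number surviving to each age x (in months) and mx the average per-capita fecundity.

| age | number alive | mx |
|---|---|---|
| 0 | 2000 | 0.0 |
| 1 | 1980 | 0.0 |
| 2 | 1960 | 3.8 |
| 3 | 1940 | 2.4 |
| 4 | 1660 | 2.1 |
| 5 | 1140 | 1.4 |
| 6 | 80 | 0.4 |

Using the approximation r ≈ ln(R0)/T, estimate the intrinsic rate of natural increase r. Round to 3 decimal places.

lx = nx/n0 = nx/2000: 1, 0.99, 0.98, 0.97, 0.83, 0.57, 0.04
R0 = Σ lx·mx = 0 + 0 + 3.724 + 2.328 + 1.743 + 0.798 + 0.016 = 8.609
Σ x·lx·mx = 25.49; T = 25.49/8.609 = 2.96085…
r ≈ ln(R0)/T = ln(8.609)/2.96085… = 0.72709… → 0.727

0.727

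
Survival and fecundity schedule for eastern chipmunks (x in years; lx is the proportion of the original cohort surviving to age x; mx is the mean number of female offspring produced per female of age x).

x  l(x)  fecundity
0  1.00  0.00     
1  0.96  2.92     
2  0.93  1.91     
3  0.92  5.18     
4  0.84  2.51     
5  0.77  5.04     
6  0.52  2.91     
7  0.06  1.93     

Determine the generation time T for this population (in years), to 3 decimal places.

lx·mx: 0, 2.8032, 1.7763, 4.7656, 2.1084, 3.8808, 1.5132, 0.1158 → R0 = 16.9633
x·lx·mx: 0, 2.8032, 3.5526, 14.2968, 8.4336, 19.404, 9.0792, 0.8106 → Σ = 58.38
T = 58.38 / 16.9633 = 3.441547… → 3.442

3.442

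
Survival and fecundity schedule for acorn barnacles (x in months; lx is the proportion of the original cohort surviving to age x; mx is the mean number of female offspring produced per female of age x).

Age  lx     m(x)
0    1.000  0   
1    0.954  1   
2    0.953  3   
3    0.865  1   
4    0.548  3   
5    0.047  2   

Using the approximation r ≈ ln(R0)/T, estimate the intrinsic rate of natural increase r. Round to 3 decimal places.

0.731

R0 = Σ lx·mx = 0 + 0.954 + 2.859 + 0.865 + 1.644 + 0.094 = 6.416
Σ x·lx·mx = 16.313; T = 16.313/6.416 = 2.54255…
r ≈ ln(R0)/T = ln(6.416)/2.54255… = 0.73108… → 0.731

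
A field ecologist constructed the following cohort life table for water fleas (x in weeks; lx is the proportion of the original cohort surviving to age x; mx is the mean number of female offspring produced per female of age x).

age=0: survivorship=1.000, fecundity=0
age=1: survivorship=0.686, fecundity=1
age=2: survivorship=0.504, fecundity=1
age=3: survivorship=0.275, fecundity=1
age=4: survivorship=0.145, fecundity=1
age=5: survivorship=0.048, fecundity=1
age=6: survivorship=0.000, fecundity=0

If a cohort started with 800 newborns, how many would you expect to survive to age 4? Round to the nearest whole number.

116

Expected survivors = N0 · l_4 = 800 × 0.145 = 116 → 116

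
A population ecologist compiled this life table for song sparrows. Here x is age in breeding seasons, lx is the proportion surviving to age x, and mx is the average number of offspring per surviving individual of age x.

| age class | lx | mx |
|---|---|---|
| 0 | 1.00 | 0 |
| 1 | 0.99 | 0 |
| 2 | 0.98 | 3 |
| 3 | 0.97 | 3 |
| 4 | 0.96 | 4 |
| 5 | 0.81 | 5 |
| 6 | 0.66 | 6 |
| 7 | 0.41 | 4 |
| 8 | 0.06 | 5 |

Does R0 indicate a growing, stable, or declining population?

growing

R0 = Σ lx·mx = 0 + 0 + 2.94 + 2.91 + 3.84 + 4.05 + 3.96 + 1.64 + 0.3 = 19.64
R0 > 1, so the population is growing.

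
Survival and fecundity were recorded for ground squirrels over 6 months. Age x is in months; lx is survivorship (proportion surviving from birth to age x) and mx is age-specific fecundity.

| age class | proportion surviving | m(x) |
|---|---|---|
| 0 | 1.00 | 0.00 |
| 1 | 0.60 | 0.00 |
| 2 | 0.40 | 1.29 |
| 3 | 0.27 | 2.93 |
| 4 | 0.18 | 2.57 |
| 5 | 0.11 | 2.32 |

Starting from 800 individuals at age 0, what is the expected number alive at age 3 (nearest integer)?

216

Expected survivors = N0 · l_3 = 800 × 0.27 = 216 → 216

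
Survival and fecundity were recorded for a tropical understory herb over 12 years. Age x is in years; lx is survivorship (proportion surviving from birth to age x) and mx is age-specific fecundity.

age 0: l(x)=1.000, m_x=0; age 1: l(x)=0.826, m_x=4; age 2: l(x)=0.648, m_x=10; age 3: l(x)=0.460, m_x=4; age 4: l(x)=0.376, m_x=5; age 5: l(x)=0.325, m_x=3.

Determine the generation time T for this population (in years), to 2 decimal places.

lx·mx: 0, 3.304, 6.48, 1.84, 1.88, 0.975 → R0 = 14.479
x·lx·mx: 0, 3.304, 12.96, 5.52, 7.52, 4.875 → Σ = 34.179
T = 34.179 / 14.479 = 2.360591… → 2.36

2.36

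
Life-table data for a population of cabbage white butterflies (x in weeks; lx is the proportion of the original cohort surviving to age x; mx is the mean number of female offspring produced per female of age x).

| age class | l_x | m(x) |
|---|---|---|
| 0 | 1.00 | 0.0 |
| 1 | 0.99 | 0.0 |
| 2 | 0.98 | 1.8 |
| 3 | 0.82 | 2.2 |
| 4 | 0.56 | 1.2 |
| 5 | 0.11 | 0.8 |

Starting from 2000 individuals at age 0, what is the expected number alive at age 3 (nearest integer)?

Expected survivors = N0 · l_3 = 2000 × 0.82 = 1640 → 1640

1640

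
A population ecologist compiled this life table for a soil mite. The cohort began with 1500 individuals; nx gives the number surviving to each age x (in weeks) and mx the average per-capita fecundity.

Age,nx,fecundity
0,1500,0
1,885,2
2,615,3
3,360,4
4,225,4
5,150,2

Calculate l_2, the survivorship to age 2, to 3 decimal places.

l_2 = n_2/n_0 = 615/1500 = 0.41 → 0.410

0.410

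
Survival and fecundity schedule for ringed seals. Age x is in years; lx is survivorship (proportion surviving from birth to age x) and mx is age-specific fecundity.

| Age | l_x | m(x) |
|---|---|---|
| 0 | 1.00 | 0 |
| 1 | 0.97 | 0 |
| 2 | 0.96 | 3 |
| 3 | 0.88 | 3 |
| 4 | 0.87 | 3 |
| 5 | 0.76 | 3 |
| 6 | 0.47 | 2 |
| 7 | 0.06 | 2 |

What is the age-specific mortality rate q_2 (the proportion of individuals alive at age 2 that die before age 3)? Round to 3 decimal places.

q_2 = (l_2 − l_3) / l_2 = (0.96 − 0.88) / 0.96
     = 0.08 / 0.96 = 0.083333… → 0.083

0.083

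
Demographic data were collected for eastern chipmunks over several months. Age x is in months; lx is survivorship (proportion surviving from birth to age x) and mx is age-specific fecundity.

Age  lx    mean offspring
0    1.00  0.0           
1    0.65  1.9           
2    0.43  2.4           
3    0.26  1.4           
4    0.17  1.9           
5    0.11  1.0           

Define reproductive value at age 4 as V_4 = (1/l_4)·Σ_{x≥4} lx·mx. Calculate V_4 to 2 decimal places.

2.55

lx·mx for x ≥ 4: 0.323, 0.11 → sum = 0.433
V_4 = 0.433 / l_4 = 0.433 / 0.17 = 2.547059… → 2.55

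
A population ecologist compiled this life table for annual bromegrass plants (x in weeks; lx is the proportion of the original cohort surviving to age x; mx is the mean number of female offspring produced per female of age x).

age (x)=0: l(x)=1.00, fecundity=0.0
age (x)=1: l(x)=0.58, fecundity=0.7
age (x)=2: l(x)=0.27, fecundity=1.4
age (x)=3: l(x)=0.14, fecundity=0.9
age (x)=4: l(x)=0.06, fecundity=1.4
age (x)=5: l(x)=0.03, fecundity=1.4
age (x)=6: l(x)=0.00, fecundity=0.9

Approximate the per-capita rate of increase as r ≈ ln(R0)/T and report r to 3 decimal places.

R0 = Σ lx·mx = 0 + 0.406 + 0.378 + 0.126 + 0.084 + 0.042 + 0 = 1.036
Σ x·lx·mx = 2.086; T = 2.086/1.036 = 2.01351…
r ≈ ln(R0)/T = ln(1.036)/2.01351… = 0.01756… → 0.018

0.018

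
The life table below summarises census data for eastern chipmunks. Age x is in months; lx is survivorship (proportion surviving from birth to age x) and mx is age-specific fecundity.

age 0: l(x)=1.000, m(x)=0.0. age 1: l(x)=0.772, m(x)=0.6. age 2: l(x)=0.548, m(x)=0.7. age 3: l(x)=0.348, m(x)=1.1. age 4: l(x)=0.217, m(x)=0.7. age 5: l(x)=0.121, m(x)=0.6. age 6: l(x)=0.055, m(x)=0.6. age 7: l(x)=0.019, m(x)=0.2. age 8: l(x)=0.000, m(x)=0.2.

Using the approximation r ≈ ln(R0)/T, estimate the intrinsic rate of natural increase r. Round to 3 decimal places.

0.167

R0 = Σ lx·mx = 0 + 0.4632 + 0.3836 + 0.3828 + 0.1519 + 0.0726 + 0.033 + 0.0038 + 0 = 1.4909
Σ x·lx·mx = 3.574; T = 3.574/1.4909 = 2.39721…
r ≈ ln(R0)/T = ln(1.4909)/2.39721… = 0.1666… → 0.167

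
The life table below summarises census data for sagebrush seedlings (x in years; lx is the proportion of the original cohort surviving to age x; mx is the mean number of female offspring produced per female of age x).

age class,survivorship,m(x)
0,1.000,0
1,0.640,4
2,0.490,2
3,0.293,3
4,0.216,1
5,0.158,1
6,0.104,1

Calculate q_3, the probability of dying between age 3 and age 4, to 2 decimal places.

0.26

q_3 = (l_3 − l_4) / l_3 = (0.293 − 0.216) / 0.293
     = 0.077 / 0.293 = 0.262799… → 0.26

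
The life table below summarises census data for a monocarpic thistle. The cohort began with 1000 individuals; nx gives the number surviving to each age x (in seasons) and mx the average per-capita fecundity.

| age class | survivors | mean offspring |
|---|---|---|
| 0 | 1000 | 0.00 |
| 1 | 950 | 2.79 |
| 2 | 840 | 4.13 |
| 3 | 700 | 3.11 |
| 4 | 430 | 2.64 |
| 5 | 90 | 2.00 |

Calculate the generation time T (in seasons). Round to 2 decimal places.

lx = nx/n0 = nx/1000: 1, 0.95, 0.84, 0.7, 0.43, 0.09
lx·mx: 0, 2.6505, 3.4692, 2.177, 1.1352, 0.18 → R0 = 9.6119
x·lx·mx: 0, 2.6505, 6.9384, 6.531, 4.5408, 0.9 → Σ = 21.5607
T = 21.5607 / 9.6119 = 2.243126… → 2.24

2.24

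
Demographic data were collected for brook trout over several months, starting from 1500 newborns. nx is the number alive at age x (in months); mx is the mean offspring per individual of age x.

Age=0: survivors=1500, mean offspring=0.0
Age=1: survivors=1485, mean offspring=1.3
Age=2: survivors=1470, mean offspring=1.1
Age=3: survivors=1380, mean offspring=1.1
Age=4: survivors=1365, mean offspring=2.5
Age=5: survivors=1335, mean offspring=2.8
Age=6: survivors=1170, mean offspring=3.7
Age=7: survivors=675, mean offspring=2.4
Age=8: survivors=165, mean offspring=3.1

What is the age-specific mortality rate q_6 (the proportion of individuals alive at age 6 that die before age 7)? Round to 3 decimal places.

0.423

lx = nx/n0 = nx/1500: 1, 0.99, 0.98, 0.92, 0.91, 0.89, 0.78, 0.45, 0.11
q_6 = (l_6 − l_7) / l_6 = (0.78 − 0.45) / 0.78
     = 0.33 / 0.78 = 0.423077… → 0.423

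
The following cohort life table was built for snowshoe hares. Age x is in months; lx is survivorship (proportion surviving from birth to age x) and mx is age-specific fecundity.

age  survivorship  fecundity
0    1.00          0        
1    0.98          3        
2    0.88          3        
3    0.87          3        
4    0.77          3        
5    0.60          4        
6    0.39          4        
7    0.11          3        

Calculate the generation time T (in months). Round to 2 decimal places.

3.31

lx·mx: 0, 2.94, 2.64, 2.61, 2.31, 2.4, 1.56, 0.33 → R0 = 14.79
x·lx·mx: 0, 2.94, 5.28, 7.83, 9.24, 12, 9.36, 2.31 → Σ = 48.96
T = 48.96 / 14.79 = 3.310345… → 3.31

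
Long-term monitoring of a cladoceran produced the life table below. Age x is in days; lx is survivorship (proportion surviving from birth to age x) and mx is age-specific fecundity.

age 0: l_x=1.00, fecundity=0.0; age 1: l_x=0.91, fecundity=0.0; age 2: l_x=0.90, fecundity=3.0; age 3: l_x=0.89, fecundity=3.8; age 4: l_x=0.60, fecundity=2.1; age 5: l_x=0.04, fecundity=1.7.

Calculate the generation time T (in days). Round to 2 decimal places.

2.82

lx·mx: 0, 0, 2.7, 3.382, 1.26, 0.068 → R0 = 7.41
x·lx·mx: 0, 0, 5.4, 10.146, 5.04, 0.34 → Σ = 20.926
T = 20.926 / 7.41 = 2.824022… → 2.82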